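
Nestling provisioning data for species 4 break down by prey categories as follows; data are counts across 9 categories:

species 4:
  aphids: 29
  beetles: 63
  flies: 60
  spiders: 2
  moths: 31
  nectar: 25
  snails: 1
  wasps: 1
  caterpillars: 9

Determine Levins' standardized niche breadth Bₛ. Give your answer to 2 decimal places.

Proportions for species 4 (n=221): 29/221=0.1312, 63/221=0.2851, 60/221=0.2715, 2/221=0.0090, 31/221=0.1403, 25/221=0.1131, 1/221=0.0045, 1/221=0.0045, 9/221=0.0407
Σpᵢ² = 0.1312² + 0.2851² + 0.2715² + 0.0090² + 0.1403² + 0.1131² + 0.0045² + 0.0045² + 0.0407² = 0.017213 + 0.081282 + 0.073712 + 0.000081 + 0.019684 + 0.012792 + 0.000020 + 0.000020 + 0.001656 = 0.206460
B = 1 / 0.206460 = 4.8436
Bₛ = (B − 1)/(n − 1) = (4.8436 − 1)/(9 − 1) = 3.8436/8 = 0.4805

0.48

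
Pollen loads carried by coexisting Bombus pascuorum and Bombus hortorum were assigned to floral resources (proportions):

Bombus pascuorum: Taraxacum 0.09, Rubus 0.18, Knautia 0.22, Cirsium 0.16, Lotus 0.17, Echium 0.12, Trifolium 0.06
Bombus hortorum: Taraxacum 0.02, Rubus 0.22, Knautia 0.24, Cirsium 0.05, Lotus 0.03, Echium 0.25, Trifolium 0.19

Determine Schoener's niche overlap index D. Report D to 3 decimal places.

0.680

Σ|p₁ᵢ − p₂ᵢ| = 0.07 + 0.04 + 0.02 + 0.11 + 0.14 + 0.13 + 0.13 = 0.64
D = 1 − ½ × 0.64 = 1 − 0.320 = 0.68000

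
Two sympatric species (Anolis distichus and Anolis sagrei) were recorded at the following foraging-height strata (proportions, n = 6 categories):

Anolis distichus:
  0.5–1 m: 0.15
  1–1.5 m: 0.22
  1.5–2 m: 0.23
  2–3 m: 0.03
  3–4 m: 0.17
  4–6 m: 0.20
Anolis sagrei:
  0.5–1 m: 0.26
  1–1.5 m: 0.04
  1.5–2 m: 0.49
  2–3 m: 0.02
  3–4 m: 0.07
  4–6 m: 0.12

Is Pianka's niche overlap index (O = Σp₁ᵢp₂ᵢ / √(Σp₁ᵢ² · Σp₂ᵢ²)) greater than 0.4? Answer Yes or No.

Σ p₁ᵢp₂ᵢ = 0.0390 + 0.0088 + 0.1127 + 0.0006 + 0.0119 + 0.0240 = 0.1970
Σp_1ᵢ² = 0.15² + 0.22² + 0.23² + 0.03² + 0.17² + 0.20² = 0.0225 + 0.0484 + 0.0529 + 0.0009 + 0.0289 + 0.0400 = 0.1936
Σp_2ᵢ² = 0.26² + 0.04² + 0.49² + 0.02² + 0.07² + 0.12² = 0.0676 + 0.0016 + 0.2401 + 0.0004 + 0.0049 + 0.0144 = 0.3290
O = 0.1970 / √(0.1936 × 0.3290) = 0.1970 / 0.25238 = 0.7806
O = 0.7806 > 0.4 → Yes.

Yes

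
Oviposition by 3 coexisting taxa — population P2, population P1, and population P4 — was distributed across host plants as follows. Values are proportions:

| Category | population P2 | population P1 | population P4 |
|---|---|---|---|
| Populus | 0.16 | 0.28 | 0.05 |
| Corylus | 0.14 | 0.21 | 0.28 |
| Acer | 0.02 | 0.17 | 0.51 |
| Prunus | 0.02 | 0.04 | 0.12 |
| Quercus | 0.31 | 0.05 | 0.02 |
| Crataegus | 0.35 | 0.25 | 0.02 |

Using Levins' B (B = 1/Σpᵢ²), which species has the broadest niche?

population P1

Σp_P2ᵢ² = 0.16² + 0.14² + 0.02² + 0.02² + 0.31² + 0.35² = 0.0256 + 0.0196 + 0.0004 + 0.0004 + 0.0961 + 0.1225 = 0.2646
B_P2 = 1 / 0.2646 = 3.7793
Σp_P1ᵢ² = 0.28² + 0.21² + 0.17² + 0.04² + 0.05² + 0.25² = 0.0784 + 0.0441 + 0.0289 + 0.0016 + 0.0025 + 0.0625 = 0.2180
B_P1 = 1 / 0.2180 = 4.5872
Σp_P4ᵢ² = 0.05² + 0.28² + 0.51² + 0.12² + 0.02² + 0.02² = 0.0025 + 0.0784 + 0.2601 + 0.0144 + 0.0004 + 0.0004 = 0.3562
B_P4 = 1 / 0.3562 = 2.8074
Highest B → broadest niche (most generalist): population P1 (B = 4.59).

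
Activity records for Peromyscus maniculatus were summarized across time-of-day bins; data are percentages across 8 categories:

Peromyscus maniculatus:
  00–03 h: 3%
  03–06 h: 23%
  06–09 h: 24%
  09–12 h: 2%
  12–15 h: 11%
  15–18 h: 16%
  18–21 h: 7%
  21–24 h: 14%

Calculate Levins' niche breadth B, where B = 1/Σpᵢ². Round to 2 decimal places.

5.75

Convert percentages to proportions (divide by 100).
Σpᵢ² = 0.03² + 0.23² + 0.24² + 0.02² + 0.11² + 0.16² + 0.07² + 0.14² = 0.0009 + 0.0529 + 0.0576 + 0.0004 + 0.0121 + 0.0256 + 0.0049 + 0.0196 = 0.1740
B = 1 / 0.1740 = 5.7471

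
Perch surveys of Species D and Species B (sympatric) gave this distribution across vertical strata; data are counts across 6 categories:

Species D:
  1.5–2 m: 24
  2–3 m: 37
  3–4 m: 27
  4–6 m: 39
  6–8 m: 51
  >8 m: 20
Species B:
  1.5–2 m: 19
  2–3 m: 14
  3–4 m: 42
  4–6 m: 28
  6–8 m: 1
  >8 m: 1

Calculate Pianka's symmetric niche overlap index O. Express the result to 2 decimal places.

Proportions for Species D (n=198): 24/198=0.1212, 37/198=0.1869, 27/198=0.1364, 39/198=0.1970, 51/198=0.2576, 20/198=0.1010
Proportions for Species B (n=105): 19/105=0.1810, 14/105=0.1333, 42/105=0.4000, 28/105=0.2667, 1/105=0.0095, 1/105=0.0095
Σ p₁ᵢp₂ᵢ = 0.021937 + 0.024914 + 0.054560 + 0.052540 + 0.002447 + 0.000960 = 0.157358
Σp_1ᵢ² = 0.1212² + 0.1869² + 0.1364² + 0.1970² + 0.2576² + 0.1010² = 0.014689 + 0.034932 + 0.018605 + 0.038809 + 0.066358 + 0.010201 = 0.183594
Σp_2ᵢ² = 0.1810² + 0.1333² + 0.4000² + 0.2667² + 0.0095² + 0.0095² = 0.032761 + 0.017769 + 0.160000 + 0.071129 + 0.000090 + 0.000090 = 0.281839
O = 0.157358 / √(0.183594 × 0.281839) = 0.157358 / 0.2274730 = 0.6918

0.69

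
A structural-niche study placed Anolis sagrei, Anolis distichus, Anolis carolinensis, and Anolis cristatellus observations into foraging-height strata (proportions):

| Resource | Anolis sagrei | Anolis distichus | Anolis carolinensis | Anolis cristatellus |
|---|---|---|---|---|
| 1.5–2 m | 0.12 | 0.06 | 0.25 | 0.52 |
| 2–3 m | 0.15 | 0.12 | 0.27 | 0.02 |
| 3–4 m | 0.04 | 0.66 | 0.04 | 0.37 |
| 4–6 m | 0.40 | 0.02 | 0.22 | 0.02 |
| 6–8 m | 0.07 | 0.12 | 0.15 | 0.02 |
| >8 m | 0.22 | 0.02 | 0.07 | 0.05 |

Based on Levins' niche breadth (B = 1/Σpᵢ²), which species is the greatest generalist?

Σp_sagrᵢ² = 0.12² + 0.15² + 0.04² + 0.40² + 0.07² + 0.22² = 0.0144 + 0.0225 + 0.0016 + 0.1600 + 0.0049 + 0.0484 = 0.2518
B_sagr = 1 / 0.2518 = 3.9714
Σp_distᵢ² = 0.06² + 0.12² + 0.66² + 0.02² + 0.12² + 0.02² = 0.0036 + 0.0144 + 0.4356 + 0.0004 + 0.0144 + 0.0004 = 0.4688
B_dist = 1 / 0.4688 = 2.1331
Σp_caroᵢ² = 0.25² + 0.27² + 0.04² + 0.22² + 0.15² + 0.07² = 0.0625 + 0.0729 + 0.0016 + 0.0484 + 0.0225 + 0.0049 = 0.2128
B_caro = 1 / 0.2128 = 4.6992
Σp_crisᵢ² = 0.52² + 0.02² + 0.37² + 0.02² + 0.02² + 0.05² = 0.2704 + 0.0004 + 0.1369 + 0.0004 + 0.0004 + 0.0025 = 0.4110
B_cris = 1 / 0.4110 = 2.4331
Highest B → broadest niche (most generalist): Anolis carolinensis (B = 4.70).

Anolis carolinensis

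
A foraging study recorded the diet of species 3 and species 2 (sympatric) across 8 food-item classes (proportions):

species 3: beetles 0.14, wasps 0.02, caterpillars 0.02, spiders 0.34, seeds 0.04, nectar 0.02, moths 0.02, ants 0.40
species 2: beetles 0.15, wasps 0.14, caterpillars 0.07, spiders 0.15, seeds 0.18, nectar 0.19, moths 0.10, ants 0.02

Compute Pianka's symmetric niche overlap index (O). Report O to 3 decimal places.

0.462

Σ p₁ᵢp₂ᵢ = 0.0210 + 0.0028 + 0.0014 + 0.0510 + 0.0072 + 0.0038 + 0.0020 + 0.0080 = 0.0972
Σp_1ᵢ² = 0.14² + 0.02² + 0.02² + 0.34² + 0.04² + 0.02² + 0.02² + 0.40² = 0.0196 + 0.0004 + 0.0004 + 0.1156 + 0.0016 + 0.0004 + 0.0004 + 0.1600 = 0.2984
Σp_2ᵢ² = 0.15² + 0.14² + 0.07² + 0.15² + 0.18² + 0.19² + 0.10² + 0.02² = 0.0225 + 0.0196 + 0.0049 + 0.0225 + 0.0324 + 0.0361 + 0.0100 + 0.0004 = 0.1484
O = 0.0972 / √(0.2984 × 0.1484) = 0.0972 / 0.210434 = 0.46190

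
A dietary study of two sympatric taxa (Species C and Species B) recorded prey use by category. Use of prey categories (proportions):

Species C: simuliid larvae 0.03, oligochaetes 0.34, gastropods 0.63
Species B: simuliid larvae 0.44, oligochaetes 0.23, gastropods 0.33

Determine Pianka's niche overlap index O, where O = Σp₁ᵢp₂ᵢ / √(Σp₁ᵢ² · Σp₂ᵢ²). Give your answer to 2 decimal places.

Σ p₁ᵢp₂ᵢ = 0.0132 + 0.0782 + 0.2079 = 0.2993
Σp_1ᵢ² = 0.03² + 0.34² + 0.63² = 0.0009 + 0.1156 + 0.3969 = 0.5134
Σp_2ᵢ² = 0.44² + 0.23² + 0.33² = 0.1936 + 0.0529 + 0.1089 = 0.3554
O = 0.2993 / √(0.5134 × 0.3554) = 0.2993 / 0.42716 = 0.7007

0.70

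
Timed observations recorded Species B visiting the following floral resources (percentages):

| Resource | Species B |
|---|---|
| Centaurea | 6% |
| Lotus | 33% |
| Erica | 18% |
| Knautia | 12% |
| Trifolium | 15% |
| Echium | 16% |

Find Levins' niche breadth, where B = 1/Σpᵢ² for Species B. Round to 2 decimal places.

Convert percentages to proportions (divide by 100).
Σpᵢ² = 0.06² + 0.33² + 0.18² + 0.12² + 0.15² + 0.16² = 0.0036 + 0.1089 + 0.0324 + 0.0144 + 0.0225 + 0.0256 = 0.2074
B = 1 / 0.2074 = 4.8216

4.82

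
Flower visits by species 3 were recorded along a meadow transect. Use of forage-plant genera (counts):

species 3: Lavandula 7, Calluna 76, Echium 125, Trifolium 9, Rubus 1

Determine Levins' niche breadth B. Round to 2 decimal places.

Proportions for species 3 (n=218): 7/218=0.0321, 76/218=0.3486, 125/218=0.5734, 9/218=0.0413, 1/218=0.0046
Σpᵢ² = 0.0321² + 0.3486² + 0.5734² + 0.0413² + 0.0046² = 0.001030 + 0.121522 + 0.328788 + 0.001706 + 0.000021 = 0.453067
B = 1 / 0.453067 = 2.2072

2.21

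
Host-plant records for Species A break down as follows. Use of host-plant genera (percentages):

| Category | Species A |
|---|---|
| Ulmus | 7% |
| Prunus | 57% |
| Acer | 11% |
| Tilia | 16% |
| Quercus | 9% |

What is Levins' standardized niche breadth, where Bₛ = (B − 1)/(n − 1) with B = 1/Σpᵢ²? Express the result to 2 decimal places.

Convert percentages to proportions (divide by 100).
Σpᵢ² = 0.07² + 0.57² + 0.11² + 0.16² + 0.09² = 0.0049 + 0.3249 + 0.0121 + 0.0256 + 0.0081 = 0.3756
B = 1 / 0.3756 = 2.6624
Bₛ = (B − 1)/(n − 1) = (2.6624 − 1)/(5 − 1) = 1.6624/4 = 0.4156

0.42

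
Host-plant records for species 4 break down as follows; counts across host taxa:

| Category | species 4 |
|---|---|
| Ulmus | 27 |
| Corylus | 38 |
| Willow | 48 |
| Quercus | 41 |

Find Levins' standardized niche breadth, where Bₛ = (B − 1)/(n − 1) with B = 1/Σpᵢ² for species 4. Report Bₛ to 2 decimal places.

Proportions for species 4 (n=154): 27/154=0.1753, 38/154=0.2468, 48/154=0.3117, 41/154=0.2662
Σpᵢ² = 0.1753² + 0.2468² + 0.3117² + 0.2662² = 0.030730 + 0.060910 + 0.097157 + 0.070862 = 0.259659
B = 1 / 0.259659 = 3.8512
Bₛ = (B − 1)/(n − 1) = (3.8512 − 1)/(4 − 1) = 2.8512/3 = 0.9504

0.95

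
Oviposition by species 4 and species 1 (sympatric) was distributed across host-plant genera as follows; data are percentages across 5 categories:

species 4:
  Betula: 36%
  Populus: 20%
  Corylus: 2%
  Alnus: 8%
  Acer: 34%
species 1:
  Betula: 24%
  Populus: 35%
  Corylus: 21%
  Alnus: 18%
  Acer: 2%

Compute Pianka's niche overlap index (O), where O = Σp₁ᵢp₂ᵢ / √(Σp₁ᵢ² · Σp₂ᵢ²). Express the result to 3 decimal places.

Convert percentages to proportions (divide by 100).
Σ p₁ᵢp₂ᵢ = 0.0864 + 0.0700 + 0.0042 + 0.0144 + 0.0068 = 0.1818
Σp_1ᵢ² = 0.36² + 0.20² + 0.02² + 0.08² + 0.34² = 0.1296 + 0.0400 + 0.0004 + 0.0064 + 0.1156 = 0.2920
Σp_2ᵢ² = 0.24² + 0.35² + 0.21² + 0.18² + 0.02² = 0.0576 + 0.1225 + 0.0441 + 0.0324 + 0.0004 = 0.2570
O = 0.1818 / √(0.2920 × 0.2570) = 0.1818 / 0.273942 = 0.66364

0.664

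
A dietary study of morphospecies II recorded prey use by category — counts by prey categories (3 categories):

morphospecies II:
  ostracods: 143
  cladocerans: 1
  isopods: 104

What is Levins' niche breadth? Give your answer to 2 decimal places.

Proportions for morphospecies II (n=248): 143/248=0.5766, 1/248=0.0040, 104/248=0.4194
Σpᵢ² = 0.5766² + 0.0040² + 0.4194² = 0.332468 + 0.000016 + 0.175896 = 0.508380
B = 1 / 0.508380 = 1.9670

1.97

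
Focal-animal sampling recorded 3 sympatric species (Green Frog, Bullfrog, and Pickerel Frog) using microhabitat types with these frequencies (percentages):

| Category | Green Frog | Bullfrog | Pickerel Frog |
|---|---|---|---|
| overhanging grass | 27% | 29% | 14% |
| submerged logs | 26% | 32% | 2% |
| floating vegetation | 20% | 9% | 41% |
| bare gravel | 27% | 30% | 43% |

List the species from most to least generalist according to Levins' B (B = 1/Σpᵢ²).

Convert percentages to proportions (divide by 100).
Σp_Greeᵢ² = 0.27² + 0.26² + 0.20² + 0.27² = 0.0729 + 0.0676 + 0.0400 + 0.0729 = 0.2534
B_Gree = 1 / 0.2534 = 3.9463
Σp_Bullᵢ² = 0.29² + 0.32² + 0.09² + 0.30² = 0.0841 + 0.1024 + 0.0081 + 0.0900 = 0.2846
B_Bull = 1 / 0.2846 = 3.5137
Σp_Pickᵢ² = 0.14² + 0.02² + 0.41² + 0.43² = 0.0196 + 0.0004 + 0.1681 + 0.1849 = 0.3730
B_Pick = 1 / 0.3730 = 2.6810
Ranking by B (broadest → narrowest): Green Frog (3.95) > Bullfrog (3.51) > Pickerel Frog (2.68)

Green Frog > Bullfrog > Pickerel Frog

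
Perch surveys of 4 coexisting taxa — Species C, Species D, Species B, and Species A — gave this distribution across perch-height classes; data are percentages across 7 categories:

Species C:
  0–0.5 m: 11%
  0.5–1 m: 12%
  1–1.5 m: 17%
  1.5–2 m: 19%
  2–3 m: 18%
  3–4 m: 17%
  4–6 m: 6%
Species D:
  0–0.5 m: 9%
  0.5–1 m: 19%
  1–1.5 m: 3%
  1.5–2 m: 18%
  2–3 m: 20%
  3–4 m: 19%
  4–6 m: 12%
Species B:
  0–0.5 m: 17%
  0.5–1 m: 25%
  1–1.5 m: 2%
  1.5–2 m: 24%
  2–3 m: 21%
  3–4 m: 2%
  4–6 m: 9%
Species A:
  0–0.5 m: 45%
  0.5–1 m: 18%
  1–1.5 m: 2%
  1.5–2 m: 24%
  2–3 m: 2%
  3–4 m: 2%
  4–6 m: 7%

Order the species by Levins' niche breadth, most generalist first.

Convert percentages to proportions (divide by 100).
Σp_Cᵢ² = 0.11² + 0.12² + 0.17² + 0.19² + 0.18² + 0.17² + 0.06² = 0.0121 + 0.0144 + 0.0289 + 0.0361 + 0.0324 + 0.0289 + 0.0036 = 0.1564
B_C = 1 / 0.1564 = 6.3939
Σp_Dᵢ² = 0.09² + 0.19² + 0.03² + 0.18² + 0.20² + 0.19² + 0.12² = 0.0081 + 0.0361 + 0.0009 + 0.0324 + 0.0400 + 0.0361 + 0.0144 = 0.1680
B_D = 1 / 0.1680 = 5.9524
Σp_Bᵢ² = 0.17² + 0.25² + 0.02² + 0.24² + 0.21² + 0.02² + 0.09² = 0.0289 + 0.0625 + 0.0004 + 0.0576 + 0.0441 + 0.0004 + 0.0081 = 0.2020
B_B = 1 / 0.2020 = 4.9505
Σp_Aᵢ² = 0.45² + 0.18² + 0.02² + 0.24² + 0.02² + 0.02² + 0.07² = 0.2025 + 0.0324 + 0.0004 + 0.0576 + 0.0004 + 0.0004 + 0.0049 = 0.2986
B_A = 1 / 0.2986 = 3.3490
Ranking by B (broadest → narrowest): Species C (6.39) > Species D (5.95) > Species B (4.95) > Species A (3.35)

Species C > Species D > Species B > Species A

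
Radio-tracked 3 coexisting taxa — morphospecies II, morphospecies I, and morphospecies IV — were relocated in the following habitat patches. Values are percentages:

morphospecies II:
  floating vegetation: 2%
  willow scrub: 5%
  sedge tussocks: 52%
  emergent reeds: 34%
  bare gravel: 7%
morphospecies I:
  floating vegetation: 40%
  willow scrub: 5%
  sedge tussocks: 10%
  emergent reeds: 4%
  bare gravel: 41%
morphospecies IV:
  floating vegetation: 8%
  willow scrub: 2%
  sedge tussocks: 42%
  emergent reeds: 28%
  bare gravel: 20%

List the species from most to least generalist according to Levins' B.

morphospecies IV > morphospecies I > morphospecies II

Convert percentages to proportions (divide by 100).
Σp_IIᵢ² = 0.02² + 0.05² + 0.52² + 0.34² + 0.07² = 0.0004 + 0.0025 + 0.2704 + 0.1156 + 0.0049 = 0.3938
B_II = 1 / 0.3938 = 2.5394
Σp_Iᵢ² = 0.40² + 0.05² + 0.10² + 0.04² + 0.41² = 0.1600 + 0.0025 + 0.0100 + 0.0016 + 0.1681 = 0.3422
B_I = 1 / 0.3422 = 2.9223
Σp_IVᵢ² = 0.08² + 0.02² + 0.42² + 0.28² + 0.20² = 0.0064 + 0.0004 + 0.1764 + 0.0784 + 0.0400 = 0.3016
B_IV = 1 / 0.3016 = 3.3156
Ranking by B (broadest → narrowest): morphospecies IV (3.32) > morphospecies I (2.92) > morphospecies II (2.54)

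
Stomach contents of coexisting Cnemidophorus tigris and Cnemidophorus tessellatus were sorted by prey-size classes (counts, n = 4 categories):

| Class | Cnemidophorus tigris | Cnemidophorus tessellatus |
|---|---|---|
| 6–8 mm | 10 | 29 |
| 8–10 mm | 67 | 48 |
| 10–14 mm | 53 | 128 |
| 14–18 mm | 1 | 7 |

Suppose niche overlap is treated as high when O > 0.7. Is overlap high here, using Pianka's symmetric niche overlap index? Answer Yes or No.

Proportions for Cnemidophorus tigris (n=131): 10/131=0.0763, 67/131=0.5115, 53/131=0.4046, 1/131=0.0076
Proportions for Cnemidophorus tessellatus (n=212): 29/212=0.1368, 48/212=0.2264, 128/212=0.6038, 7/212=0.0330
Σ p₁ᵢp₂ᵢ = 0.010438 + 0.115804 + 0.244297 + 0.000251 = 0.370790
Σp_1ᵢ² = 0.0763² + 0.5115² + 0.4046² + 0.0076² = 0.005822 + 0.261632 + 0.163701 + 0.000058 = 0.431213
Σp_2ᵢ² = 0.1368² + 0.2264² + 0.6038² + 0.0330² = 0.018714 + 0.051257 + 0.364574 + 0.001089 = 0.435634
O = 0.370790 / √(0.431213 × 0.435634) = 0.370790 / 0.4334179 = 0.8555
O = 0.8555 > 0.7 → Yes.

Yes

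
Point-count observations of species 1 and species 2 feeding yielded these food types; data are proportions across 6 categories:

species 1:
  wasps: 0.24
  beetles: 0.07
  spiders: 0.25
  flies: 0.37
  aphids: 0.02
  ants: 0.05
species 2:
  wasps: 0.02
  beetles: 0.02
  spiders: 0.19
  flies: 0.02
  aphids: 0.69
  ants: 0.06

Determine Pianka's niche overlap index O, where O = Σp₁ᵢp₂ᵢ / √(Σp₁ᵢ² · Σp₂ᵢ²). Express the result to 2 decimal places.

Σ p₁ᵢp₂ᵢ = 0.0048 + 0.0014 + 0.0475 + 0.0074 + 0.0138 + 0.0030 = 0.0779
Σp_1ᵢ² = 0.24² + 0.07² + 0.25² + 0.37² + 0.02² + 0.05² = 0.0576 + 0.0049 + 0.0625 + 0.1369 + 0.0004 + 0.0025 = 0.2648
Σp_2ᵢ² = 0.02² + 0.02² + 0.19² + 0.02² + 0.69² + 0.06² = 0.0004 + 0.0004 + 0.0361 + 0.0004 + 0.4761 + 0.0036 = 0.5170
O = 0.0779 / √(0.2648 × 0.5170) = 0.0779 / 0.37000 = 0.2105

0.21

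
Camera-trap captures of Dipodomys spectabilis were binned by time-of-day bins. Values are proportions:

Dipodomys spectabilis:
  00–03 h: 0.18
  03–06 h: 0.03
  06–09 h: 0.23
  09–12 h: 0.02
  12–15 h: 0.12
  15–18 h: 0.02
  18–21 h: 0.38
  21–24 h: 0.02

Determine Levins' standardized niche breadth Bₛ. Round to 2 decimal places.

Σpᵢ² = 0.18² + 0.03² + 0.23² + 0.02² + 0.12² + 0.02² + 0.38² + 0.02² = 0.0324 + 0.0009 + 0.0529 + 0.0004 + 0.0144 + 0.0004 + 0.1444 + 0.0004 = 0.2462
B = 1 / 0.2462 = 4.0617
Bₛ = (B − 1)/(n − 1) = (4.0617 − 1)/(8 − 1) = 3.0617/7 = 0.4374

0.44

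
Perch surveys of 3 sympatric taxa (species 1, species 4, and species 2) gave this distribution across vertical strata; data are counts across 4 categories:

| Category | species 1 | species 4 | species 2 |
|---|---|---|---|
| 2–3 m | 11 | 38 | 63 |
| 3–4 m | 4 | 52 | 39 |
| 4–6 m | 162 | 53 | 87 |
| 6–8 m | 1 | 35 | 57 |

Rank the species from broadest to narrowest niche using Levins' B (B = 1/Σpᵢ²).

species 4 > species 2 > species 1

Proportions for species 1 (n=178): 11/178=0.0618, 4/178=0.0225, 162/178=0.9101, 1/178=0.0056
Proportions for species 4 (n=178): 38/178=0.2135, 52/178=0.2921, 53/178=0.2978, 35/178=0.1966
Proportions for species 2 (n=246): 63/246=0.2561, 39/246=0.1585, 87/246=0.3537, 57/246=0.2317
Σp_1ᵢ² = 0.0618² + 0.0225² + 0.9101² + 0.0056² = 0.003819 + 0.000506 + 0.828282 + 0.000031 = 0.832638
B_1 = 1 / 0.832638 = 1.2010
Σp_4ᵢ² = 0.2135² + 0.2921² + 0.2978² + 0.1966² = 0.045582 + 0.085322 + 0.088685 + 0.038652 = 0.258241
B_4 = 1 / 0.258241 = 3.8724
Σp_2ᵢ² = 0.2561² + 0.1585² + 0.3537² + 0.2317² = 0.065587 + 0.025122 + 0.125104 + 0.053685 = 0.269498
B_2 = 1 / 0.269498 = 3.7106
Ranking by B (broadest → narrowest): species 4 (3.87) > species 2 (3.71) > species 1 (1.20)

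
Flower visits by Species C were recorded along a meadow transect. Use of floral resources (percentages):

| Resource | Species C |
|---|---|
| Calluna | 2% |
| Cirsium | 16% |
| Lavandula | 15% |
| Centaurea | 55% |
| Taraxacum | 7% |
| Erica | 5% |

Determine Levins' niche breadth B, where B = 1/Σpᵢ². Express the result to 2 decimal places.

2.79

Convert percentages to proportions (divide by 100).
Σpᵢ² = 0.02² + 0.16² + 0.15² + 0.55² + 0.07² + 0.05² = 0.0004 + 0.0256 + 0.0225 + 0.3025 + 0.0049 + 0.0025 = 0.3584
B = 1 / 0.3584 = 2.7902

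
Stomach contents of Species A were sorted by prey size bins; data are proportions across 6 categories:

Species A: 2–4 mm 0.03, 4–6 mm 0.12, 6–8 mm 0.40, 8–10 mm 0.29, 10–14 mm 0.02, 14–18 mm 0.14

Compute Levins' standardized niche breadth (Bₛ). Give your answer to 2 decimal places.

Σpᵢ² = 0.03² + 0.12² + 0.40² + 0.29² + 0.02² + 0.14² = 0.0009 + 0.0144 + 0.1600 + 0.0841 + 0.0004 + 0.0196 = 0.2794
B = 1 / 0.2794 = 3.5791
Bₛ = (B − 1)/(n − 1) = (3.5791 − 1)/(6 − 1) = 2.5791/5 = 0.5158

0.52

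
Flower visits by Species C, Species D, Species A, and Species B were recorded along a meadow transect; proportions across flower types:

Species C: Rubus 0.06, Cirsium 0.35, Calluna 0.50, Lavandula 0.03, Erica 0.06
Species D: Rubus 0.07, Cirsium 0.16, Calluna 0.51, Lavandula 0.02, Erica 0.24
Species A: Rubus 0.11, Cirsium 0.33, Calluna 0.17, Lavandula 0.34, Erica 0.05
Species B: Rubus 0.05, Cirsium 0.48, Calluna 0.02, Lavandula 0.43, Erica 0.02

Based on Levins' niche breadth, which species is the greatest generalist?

Σp_Cᵢ² = 0.06² + 0.35² + 0.50² + 0.03² + 0.06² = 0.0036 + 0.1225 + 0.2500 + 0.0009 + 0.0036 = 0.3806
B_C = 1 / 0.3806 = 2.6274
Σp_Dᵢ² = 0.07² + 0.16² + 0.51² + 0.02² + 0.24² = 0.0049 + 0.0256 + 0.2601 + 0.0004 + 0.0576 = 0.3486
B_D = 1 / 0.3486 = 2.8686
Σp_Aᵢ² = 0.11² + 0.33² + 0.17² + 0.34² + 0.05² = 0.0121 + 0.1089 + 0.0289 + 0.1156 + 0.0025 = 0.2680
B_A = 1 / 0.2680 = 3.7313
Σp_Bᵢ² = 0.05² + 0.48² + 0.02² + 0.43² + 0.02² = 0.0025 + 0.2304 + 0.0004 + 0.1849 + 0.0004 = 0.4186
B_B = 1 / 0.4186 = 2.3889
Highest B → broadest niche (most generalist): Species A (B = 3.73).

Species A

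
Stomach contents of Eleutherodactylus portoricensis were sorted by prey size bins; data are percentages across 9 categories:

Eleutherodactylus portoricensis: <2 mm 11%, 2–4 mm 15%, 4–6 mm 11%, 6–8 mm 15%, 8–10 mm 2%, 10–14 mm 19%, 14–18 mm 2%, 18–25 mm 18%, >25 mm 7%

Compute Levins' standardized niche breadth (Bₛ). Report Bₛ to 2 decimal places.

0.75

Convert percentages to proportions (divide by 100).
Σpᵢ² = 0.11² + 0.15² + 0.11² + 0.15² + 0.02² + 0.19² + 0.02² + 0.18² + 0.07² = 0.0121 + 0.0225 + 0.0121 + 0.0225 + 0.0004 + 0.0361 + 0.0004 + 0.0324 + 0.0049 = 0.1434
B = 1 / 0.1434 = 6.9735
Bₛ = (B − 1)/(n − 1) = (6.9735 − 1)/(9 − 1) = 5.9735/8 = 0.7467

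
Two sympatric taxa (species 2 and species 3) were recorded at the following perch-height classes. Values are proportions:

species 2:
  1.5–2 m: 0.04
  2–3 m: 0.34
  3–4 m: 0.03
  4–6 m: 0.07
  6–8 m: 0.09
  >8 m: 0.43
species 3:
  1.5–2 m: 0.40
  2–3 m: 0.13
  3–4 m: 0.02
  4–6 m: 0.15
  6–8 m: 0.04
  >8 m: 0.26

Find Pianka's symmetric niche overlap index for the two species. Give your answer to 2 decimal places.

Σ p₁ᵢp₂ᵢ = 0.0160 + 0.0442 + 0.0006 + 0.0105 + 0.0036 + 0.1118 = 0.1867
Σp_1ᵢ² = 0.04² + 0.34² + 0.03² + 0.07² + 0.09² + 0.43² = 0.0016 + 0.1156 + 0.0009 + 0.0049 + 0.0081 + 0.1849 = 0.3160
Σp_2ᵢ² = 0.40² + 0.13² + 0.02² + 0.15² + 0.04² + 0.26² = 0.1600 + 0.0169 + 0.0004 + 0.0225 + 0.0016 + 0.0676 = 0.2690
O = 0.1867 / √(0.3160 × 0.2690) = 0.1867 / 0.29155 = 0.6404

0.64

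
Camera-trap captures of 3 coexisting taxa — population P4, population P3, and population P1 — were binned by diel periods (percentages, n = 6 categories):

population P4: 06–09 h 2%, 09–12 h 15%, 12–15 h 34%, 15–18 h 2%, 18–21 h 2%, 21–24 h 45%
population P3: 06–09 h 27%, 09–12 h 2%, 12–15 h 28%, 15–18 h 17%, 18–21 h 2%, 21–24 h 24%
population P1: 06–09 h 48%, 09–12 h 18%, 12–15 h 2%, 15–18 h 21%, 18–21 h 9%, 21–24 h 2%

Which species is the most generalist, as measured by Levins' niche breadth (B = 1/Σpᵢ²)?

Convert percentages to proportions (divide by 100).
Σp_P4ᵢ² = 0.02² + 0.15² + 0.34² + 0.02² + 0.02² + 0.45² = 0.0004 + 0.0225 + 0.1156 + 0.0004 + 0.0004 + 0.2025 = 0.3418
B_P4 = 1 / 0.3418 = 2.9257
Σp_P3ᵢ² = 0.27² + 0.02² + 0.28² + 0.17² + 0.02² + 0.24² = 0.0729 + 0.0004 + 0.0784 + 0.0289 + 0.0004 + 0.0576 = 0.2386
B_P3 = 1 / 0.2386 = 4.1911
Σp_P1ᵢ² = 0.48² + 0.18² + 0.02² + 0.21² + 0.09² + 0.02² = 0.2304 + 0.0324 + 0.0004 + 0.0441 + 0.0081 + 0.0004 = 0.3158
B_P1 = 1 / 0.3158 = 3.1666
Highest B → broadest niche (most generalist): population P3 (B = 4.19).

population P3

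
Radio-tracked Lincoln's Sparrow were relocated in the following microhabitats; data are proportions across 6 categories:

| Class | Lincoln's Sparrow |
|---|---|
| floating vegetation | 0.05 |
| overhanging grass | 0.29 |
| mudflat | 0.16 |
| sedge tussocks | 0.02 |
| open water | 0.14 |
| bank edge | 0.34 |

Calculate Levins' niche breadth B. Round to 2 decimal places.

Σpᵢ² = 0.05² + 0.29² + 0.16² + 0.02² + 0.14² + 0.34² = 0.0025 + 0.0841 + 0.0256 + 0.0004 + 0.0196 + 0.1156 = 0.2478
B = 1 / 0.2478 = 4.0355

4.04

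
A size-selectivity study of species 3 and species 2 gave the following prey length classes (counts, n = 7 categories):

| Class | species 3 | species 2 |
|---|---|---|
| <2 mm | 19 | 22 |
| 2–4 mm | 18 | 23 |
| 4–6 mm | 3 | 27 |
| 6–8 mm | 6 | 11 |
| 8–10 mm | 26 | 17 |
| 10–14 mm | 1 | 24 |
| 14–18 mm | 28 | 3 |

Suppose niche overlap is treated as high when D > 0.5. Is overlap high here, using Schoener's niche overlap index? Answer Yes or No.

Proportions for species 3 (n=101): 19/101=0.1881, 18/101=0.1782, 3/101=0.0297, 6/101=0.0594, 26/101=0.2574, 1/101=0.0099, 28/101=0.2772
Proportions for species 2 (n=127): 22/127=0.1732, 23/127=0.1811, 27/127=0.2126, 11/127=0.0866, 17/127=0.1339, 24/127=0.1890, 3/127=0.0236
Σ|p₁ᵢ − p₂ᵢ| = 0.0149 + 0.0029 + 0.1829 + 0.0272 + 0.1235 + 0.1791 + 0.2536 = 0.7841
D = 1 − ½ × 0.7841 = 1 − 0.39205 = 0.60795
D = 0.60795 > 0.5 → Yes.

Yes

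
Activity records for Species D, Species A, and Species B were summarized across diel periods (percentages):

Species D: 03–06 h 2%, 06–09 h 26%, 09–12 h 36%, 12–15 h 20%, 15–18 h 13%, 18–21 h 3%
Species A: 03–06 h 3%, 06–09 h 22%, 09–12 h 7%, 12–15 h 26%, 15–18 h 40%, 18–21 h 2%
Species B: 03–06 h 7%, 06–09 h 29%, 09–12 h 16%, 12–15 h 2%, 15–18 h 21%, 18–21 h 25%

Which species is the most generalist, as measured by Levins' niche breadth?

Species B

Convert percentages to proportions (divide by 100).
Σp_Dᵢ² = 0.02² + 0.26² + 0.36² + 0.20² + 0.13² + 0.03² = 0.0004 + 0.0676 + 0.1296 + 0.0400 + 0.0169 + 0.0009 = 0.2554
B_D = 1 / 0.2554 = 3.9154
Σp_Aᵢ² = 0.03² + 0.22² + 0.07² + 0.26² + 0.40² + 0.02² = 0.0009 + 0.0484 + 0.0049 + 0.0676 + 0.1600 + 0.0004 = 0.2822
B_A = 1 / 0.2822 = 3.5436
Σp_Bᵢ² = 0.07² + 0.29² + 0.16² + 0.02² + 0.21² + 0.25² = 0.0049 + 0.0841 + 0.0256 + 0.0004 + 0.0441 + 0.0625 = 0.2216
B_B = 1 / 0.2216 = 4.5126
Highest B → broadest niche (most generalist): Species B (B = 4.51).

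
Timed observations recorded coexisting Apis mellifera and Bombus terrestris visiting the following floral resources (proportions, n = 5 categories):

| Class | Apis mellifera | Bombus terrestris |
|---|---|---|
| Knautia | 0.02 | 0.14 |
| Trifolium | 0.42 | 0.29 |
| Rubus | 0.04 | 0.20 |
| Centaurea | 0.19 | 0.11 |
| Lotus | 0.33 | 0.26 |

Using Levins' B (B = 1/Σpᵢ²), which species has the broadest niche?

Bombus terrestris

Σp_mellᵢ² = 0.02² + 0.42² + 0.04² + 0.19² + 0.33² = 0.0004 + 0.1764 + 0.0016 + 0.0361 + 0.1089 = 0.3234
B_mell = 1 / 0.3234 = 3.0921
Σp_terrᵢ² = 0.14² + 0.29² + 0.20² + 0.11² + 0.26² = 0.0196 + 0.0841 + 0.0400 + 0.0121 + 0.0676 = 0.2234
B_terr = 1 / 0.2234 = 4.4763
Highest B → broadest niche (most generalist): Bombus terrestris (B = 4.48).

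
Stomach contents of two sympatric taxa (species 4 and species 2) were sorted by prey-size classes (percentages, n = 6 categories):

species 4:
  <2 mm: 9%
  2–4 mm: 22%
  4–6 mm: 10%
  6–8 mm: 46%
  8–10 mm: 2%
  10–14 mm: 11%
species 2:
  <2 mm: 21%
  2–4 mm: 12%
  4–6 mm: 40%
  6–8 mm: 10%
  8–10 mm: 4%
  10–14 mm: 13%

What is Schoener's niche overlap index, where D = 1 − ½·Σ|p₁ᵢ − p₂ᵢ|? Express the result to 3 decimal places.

Convert percentages to proportions (divide by 100).
Σ|p₁ᵢ − p₂ᵢ| = 0.12 + 0.10 + 0.30 + 0.36 + 0.02 + 0.02 = 0.92
D = 1 − ½ × 0.92 = 1 − 0.460 = 0.54000

0.540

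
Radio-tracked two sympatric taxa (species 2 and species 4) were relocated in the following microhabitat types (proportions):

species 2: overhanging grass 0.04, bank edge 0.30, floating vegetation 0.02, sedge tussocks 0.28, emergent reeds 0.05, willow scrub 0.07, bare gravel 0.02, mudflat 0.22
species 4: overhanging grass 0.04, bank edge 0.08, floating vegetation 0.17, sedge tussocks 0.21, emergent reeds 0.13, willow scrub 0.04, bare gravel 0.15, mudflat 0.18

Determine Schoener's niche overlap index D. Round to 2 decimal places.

0.64

Σ|p₁ᵢ − p₂ᵢ| = 0.00 + 0.22 + 0.15 + 0.07 + 0.08 + 0.03 + 0.13 + 0.04 = 0.72
D = 1 − ½ × 0.72 = 1 − 0.360 = 0.6400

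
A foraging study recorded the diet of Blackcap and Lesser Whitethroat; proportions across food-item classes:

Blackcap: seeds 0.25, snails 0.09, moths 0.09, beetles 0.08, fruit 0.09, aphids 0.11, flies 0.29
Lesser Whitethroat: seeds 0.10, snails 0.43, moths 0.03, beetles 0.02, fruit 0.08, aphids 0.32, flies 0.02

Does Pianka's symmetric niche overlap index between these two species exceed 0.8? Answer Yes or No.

No

Σ p₁ᵢp₂ᵢ = 0.0250 + 0.0387 + 0.0027 + 0.0016 + 0.0072 + 0.0352 + 0.0058 = 0.1162
Σp_1ᵢ² = 0.25² + 0.09² + 0.09² + 0.08² + 0.09² + 0.11² + 0.29² = 0.0625 + 0.0081 + 0.0081 + 0.0064 + 0.0081 + 0.0121 + 0.0841 = 0.1894
Σp_2ᵢ² = 0.10² + 0.43² + 0.03² + 0.02² + 0.08² + 0.32² + 0.02² = 0.0100 + 0.1849 + 0.0009 + 0.0004 + 0.0064 + 0.1024 + 0.0004 = 0.3054
O = 0.1162 / √(0.1894 × 0.3054) = 0.1162 / 0.24051 = 0.4831
O = 0.4831 < 0.8 → No.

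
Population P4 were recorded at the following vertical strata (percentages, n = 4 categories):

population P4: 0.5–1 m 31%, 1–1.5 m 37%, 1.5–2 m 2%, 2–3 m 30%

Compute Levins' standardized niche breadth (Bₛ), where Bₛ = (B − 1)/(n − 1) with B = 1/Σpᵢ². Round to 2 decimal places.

Convert percentages to proportions (divide by 100).
Σpᵢ² = 0.31² + 0.37² + 0.02² + 0.30² = 0.0961 + 0.1369 + 0.0004 + 0.0900 = 0.3234
B = 1 / 0.3234 = 3.0921
Bₛ = (B − 1)/(n − 1) = (3.0921 − 1)/(4 − 1) = 2.0921/3 = 0.6974

0.70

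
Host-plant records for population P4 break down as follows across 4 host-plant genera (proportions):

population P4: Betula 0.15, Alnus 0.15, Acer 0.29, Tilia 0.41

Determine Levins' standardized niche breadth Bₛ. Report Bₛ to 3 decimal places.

Σpᵢ² = 0.15² + 0.15² + 0.29² + 0.41² = 0.0225 + 0.0225 + 0.0841 + 0.1681 = 0.2972
B = 1 / 0.2972 = 3.36474
Bₛ = (B − 1)/(n − 1) = (3.36474 − 1)/(4 − 1) = 2.36474/3 = 0.78825

0.788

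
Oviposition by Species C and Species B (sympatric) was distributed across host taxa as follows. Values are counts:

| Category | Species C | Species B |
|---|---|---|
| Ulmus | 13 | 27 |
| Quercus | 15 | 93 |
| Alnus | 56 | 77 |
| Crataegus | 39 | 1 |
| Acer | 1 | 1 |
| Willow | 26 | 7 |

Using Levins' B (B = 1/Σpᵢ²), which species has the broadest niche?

Species C

Proportions for Species C (n=150): 13/150=0.0867, 15/150=0.1000, 56/150=0.3733, 39/150=0.2600, 1/150=0.0067, 26/150=0.1733
Proportions for Species B (n=206): 27/206=0.1311, 93/206=0.4515, 77/206=0.3738, 1/206=0.0049, 1/206=0.0049, 7/206=0.0340
Σp_Cᵢ² = 0.0867² + 0.1000² + 0.3733² + 0.2600² + 0.0067² + 0.1733² = 0.007517 + 0.010000 + 0.139353 + 0.067600 + 0.000045 + 0.030033 = 0.254548
B_C = 1 / 0.254548 = 3.9285
Σp_Bᵢ² = 0.1311² + 0.4515² + 0.3738² + 0.0049² + 0.0049² + 0.0340² = 0.017187 + 0.203852 + 0.139726 + 0.000024 + 0.000024 + 0.001156 = 0.361969
B_B = 1 / 0.361969 = 2.7627
Highest B → broadest niche (most generalist): Species C (B = 3.93).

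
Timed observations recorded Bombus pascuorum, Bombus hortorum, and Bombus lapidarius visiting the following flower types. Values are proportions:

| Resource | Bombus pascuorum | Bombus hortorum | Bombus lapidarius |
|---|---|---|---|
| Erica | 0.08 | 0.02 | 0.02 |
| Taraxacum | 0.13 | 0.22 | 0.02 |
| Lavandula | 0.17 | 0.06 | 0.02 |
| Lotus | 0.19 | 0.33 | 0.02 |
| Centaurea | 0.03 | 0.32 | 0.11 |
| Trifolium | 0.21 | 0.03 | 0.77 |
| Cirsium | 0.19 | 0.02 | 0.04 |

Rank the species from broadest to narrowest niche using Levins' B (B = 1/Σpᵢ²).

Bombus pascuorum > Bombus hortorum > Bombus lapidarius

Σp_pascᵢ² = 0.08² + 0.13² + 0.17² + 0.19² + 0.03² + 0.21² + 0.19² = 0.0064 + 0.0169 + 0.0289 + 0.0361 + 0.0009 + 0.0441 + 0.0361 = 0.1694
B_pasc = 1 / 0.1694 = 5.9032
Σp_hortᵢ² = 0.02² + 0.22² + 0.06² + 0.33² + 0.32² + 0.03² + 0.02² = 0.0004 + 0.0484 + 0.0036 + 0.1089 + 0.1024 + 0.0009 + 0.0004 = 0.2650
B_hort = 1 / 0.2650 = 3.7736
Σp_lapiᵢ² = 0.02² + 0.02² + 0.02² + 0.02² + 0.11² + 0.77² + 0.04² = 0.0004 + 0.0004 + 0.0004 + 0.0004 + 0.0121 + 0.5929 + 0.0016 = 0.6082
B_lapi = 1 / 0.6082 = 1.6442
Ranking by B (broadest → narrowest): Bombus pascuorum (5.90) > Bombus hortorum (3.77) > Bombus lapidarius (1.64)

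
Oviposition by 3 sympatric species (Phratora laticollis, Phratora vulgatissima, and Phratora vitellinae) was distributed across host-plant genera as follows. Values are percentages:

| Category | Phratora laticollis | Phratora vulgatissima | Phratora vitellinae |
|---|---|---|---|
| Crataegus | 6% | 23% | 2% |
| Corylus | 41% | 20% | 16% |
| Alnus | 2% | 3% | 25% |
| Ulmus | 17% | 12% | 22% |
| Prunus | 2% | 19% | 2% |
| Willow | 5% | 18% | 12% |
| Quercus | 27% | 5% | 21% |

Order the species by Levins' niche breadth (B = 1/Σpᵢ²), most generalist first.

Convert percentages to proportions (divide by 100).
Σp_latiᵢ² = 0.06² + 0.41² + 0.02² + 0.17² + 0.02² + 0.05² + 0.27² = 0.0036 + 0.1681 + 0.0004 + 0.0289 + 0.0004 + 0.0025 + 0.0729 = 0.2768
B_lati = 1 / 0.2768 = 3.6127
Σp_vulgᵢ² = 0.23² + 0.20² + 0.03² + 0.12² + 0.19² + 0.18² + 0.05² = 0.0529 + 0.0400 + 0.0009 + 0.0144 + 0.0361 + 0.0324 + 0.0025 = 0.1792
B_vulg = 1 / 0.1792 = 5.5804
Σp_viteᵢ² = 0.02² + 0.16² + 0.25² + 0.22² + 0.02² + 0.12² + 0.21² = 0.0004 + 0.0256 + 0.0625 + 0.0484 + 0.0004 + 0.0144 + 0.0441 = 0.1958
B_vite = 1 / 0.1958 = 5.1073
Ranking by B (broadest → narrowest): Phratora vulgatissima (5.58) > Phratora vitellinae (5.11) > Phratora laticollis (3.61)

Phratora vulgatissima > Phratora vitellinae > Phratora laticollis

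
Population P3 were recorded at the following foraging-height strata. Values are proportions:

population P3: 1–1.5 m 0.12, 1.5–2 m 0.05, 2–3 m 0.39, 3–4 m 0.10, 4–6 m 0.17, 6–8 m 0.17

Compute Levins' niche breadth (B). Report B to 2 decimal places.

4.22

Σpᵢ² = 0.12² + 0.05² + 0.39² + 0.10² + 0.17² + 0.17² = 0.0144 + 0.0025 + 0.1521 + 0.0100 + 0.0289 + 0.0289 = 0.2368
B = 1 / 0.2368 = 4.2230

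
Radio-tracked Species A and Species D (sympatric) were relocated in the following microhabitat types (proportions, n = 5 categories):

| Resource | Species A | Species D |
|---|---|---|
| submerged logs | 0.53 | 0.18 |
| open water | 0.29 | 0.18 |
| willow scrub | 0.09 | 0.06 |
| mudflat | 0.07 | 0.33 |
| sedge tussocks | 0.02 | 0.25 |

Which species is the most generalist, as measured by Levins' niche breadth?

Σp_Aᵢ² = 0.53² + 0.29² + 0.09² + 0.07² + 0.02² = 0.2809 + 0.0841 + 0.0081 + 0.0049 + 0.0004 = 0.3784
B_A = 1 / 0.3784 = 2.6427
Σp_Dᵢ² = 0.18² + 0.18² + 0.06² + 0.33² + 0.25² = 0.0324 + 0.0324 + 0.0036 + 0.1089 + 0.0625 = 0.2398
B_D = 1 / 0.2398 = 4.1701
Highest B → broadest niche (most generalist): Species D (B = 4.17).

Species D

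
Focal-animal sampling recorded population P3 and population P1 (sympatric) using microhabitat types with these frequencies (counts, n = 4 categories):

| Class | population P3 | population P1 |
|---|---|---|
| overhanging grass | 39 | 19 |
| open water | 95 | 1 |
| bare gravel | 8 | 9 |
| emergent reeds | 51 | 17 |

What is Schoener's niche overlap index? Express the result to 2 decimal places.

0.53

Proportions for population P3 (n=193): 39/193=0.2021, 95/193=0.4922, 8/193=0.0415, 51/193=0.2642
Proportions for population P1 (n=46): 19/46=0.4130, 1/46=0.0217, 9/46=0.1957, 17/46=0.3696
Σ|p₁ᵢ − p₂ᵢ| = 0.2109 + 0.4705 + 0.1542 + 0.1054 = 0.9410
D = 1 − ½ × 0.9410 = 1 − 0.47050 = 0.52950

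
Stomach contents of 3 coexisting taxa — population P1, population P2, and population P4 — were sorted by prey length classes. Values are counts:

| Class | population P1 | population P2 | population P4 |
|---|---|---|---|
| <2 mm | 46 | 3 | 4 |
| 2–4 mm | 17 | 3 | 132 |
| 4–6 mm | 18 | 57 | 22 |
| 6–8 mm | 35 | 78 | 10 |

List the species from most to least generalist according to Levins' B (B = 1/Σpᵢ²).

Proportions for population P1 (n=116): 46/116=0.3966, 17/116=0.1466, 18/116=0.1552, 35/116=0.3017
Proportions for population P2 (n=141): 3/141=0.0213, 3/141=0.0213, 57/141=0.4043, 78/141=0.5532
Proportions for population P4 (n=168): 4/168=0.0238, 132/168=0.7857, 22/168=0.1310, 10/168=0.0595
Σp_P1ᵢ² = 0.3966² + 0.1466² + 0.1552² + 0.3017² = 0.157292 + 0.021492 + 0.024087 + 0.091023 = 0.293894
B_P1 = 1 / 0.293894 = 3.4026
Σp_P2ᵢ² = 0.0213² + 0.0213² + 0.4043² + 0.5532² = 0.000454 + 0.000454 + 0.163458 + 0.306030 = 0.470396
B_P2 = 1 / 0.470396 = 2.1259
Σp_P4ᵢ² = 0.0238² + 0.7857² + 0.1310² + 0.0595² = 0.000566 + 0.617324 + 0.017161 + 0.003540 = 0.638591
B_P4 = 1 / 0.638591 = 1.5659
Ranking by B (broadest → narrowest): population P1 (3.40) > population P2 (2.13) > population P4 (1.57)

population P1 > population P2 > population P4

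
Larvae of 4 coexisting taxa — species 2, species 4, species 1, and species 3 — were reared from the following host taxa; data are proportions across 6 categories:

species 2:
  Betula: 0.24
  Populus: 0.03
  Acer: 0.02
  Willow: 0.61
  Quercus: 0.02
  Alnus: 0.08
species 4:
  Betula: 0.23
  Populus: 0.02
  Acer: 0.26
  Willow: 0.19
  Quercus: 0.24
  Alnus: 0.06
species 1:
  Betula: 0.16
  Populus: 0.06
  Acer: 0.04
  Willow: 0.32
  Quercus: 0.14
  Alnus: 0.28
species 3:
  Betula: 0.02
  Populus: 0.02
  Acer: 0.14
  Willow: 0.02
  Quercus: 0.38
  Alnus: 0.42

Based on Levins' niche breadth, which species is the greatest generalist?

species 4

Σp_2ᵢ² = 0.24² + 0.03² + 0.02² + 0.61² + 0.02² + 0.08² = 0.0576 + 0.0009 + 0.0004 + 0.3721 + 0.0004 + 0.0064 = 0.4378
B_2 = 1 / 0.4378 = 2.2841
Σp_4ᵢ² = 0.23² + 0.02² + 0.26² + 0.19² + 0.24² + 0.06² = 0.0529 + 0.0004 + 0.0676 + 0.0361 + 0.0576 + 0.0036 = 0.2182
B_4 = 1 / 0.2182 = 4.5830
Σp_1ᵢ² = 0.16² + 0.06² + 0.04² + 0.32² + 0.14² + 0.28² = 0.0256 + 0.0036 + 0.0016 + 0.1024 + 0.0196 + 0.0784 = 0.2312
B_1 = 1 / 0.2312 = 4.3253
Σp_3ᵢ² = 0.02² + 0.02² + 0.14² + 0.02² + 0.38² + 0.42² = 0.0004 + 0.0004 + 0.0196 + 0.0004 + 0.1444 + 0.1764 = 0.3416
B_3 = 1 / 0.3416 = 2.9274
Highest B → broadest niche (most generalist): species 4 (B = 4.58).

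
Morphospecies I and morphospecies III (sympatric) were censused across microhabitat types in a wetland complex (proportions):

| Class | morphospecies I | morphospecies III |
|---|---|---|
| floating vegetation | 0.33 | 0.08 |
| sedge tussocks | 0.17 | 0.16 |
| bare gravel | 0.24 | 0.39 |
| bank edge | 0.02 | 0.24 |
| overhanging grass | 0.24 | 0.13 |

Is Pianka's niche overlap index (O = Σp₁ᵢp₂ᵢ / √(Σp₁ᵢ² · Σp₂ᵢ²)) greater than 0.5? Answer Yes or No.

Yes

Σ p₁ᵢp₂ᵢ = 0.0264 + 0.0272 + 0.0936 + 0.0048 + 0.0312 = 0.1832
Σp_1ᵢ² = 0.33² + 0.17² + 0.24² + 0.02² + 0.24² = 0.1089 + 0.0289 + 0.0576 + 0.0004 + 0.0576 = 0.2534
Σp_2ᵢ² = 0.08² + 0.16² + 0.39² + 0.24² + 0.13² = 0.0064 + 0.0256 + 0.1521 + 0.0576 + 0.0169 = 0.2586
O = 0.1832 / √(0.2534 × 0.2586) = 0.1832 / 0.25599 = 0.7157
O = 0.7157 > 0.5 → Yes.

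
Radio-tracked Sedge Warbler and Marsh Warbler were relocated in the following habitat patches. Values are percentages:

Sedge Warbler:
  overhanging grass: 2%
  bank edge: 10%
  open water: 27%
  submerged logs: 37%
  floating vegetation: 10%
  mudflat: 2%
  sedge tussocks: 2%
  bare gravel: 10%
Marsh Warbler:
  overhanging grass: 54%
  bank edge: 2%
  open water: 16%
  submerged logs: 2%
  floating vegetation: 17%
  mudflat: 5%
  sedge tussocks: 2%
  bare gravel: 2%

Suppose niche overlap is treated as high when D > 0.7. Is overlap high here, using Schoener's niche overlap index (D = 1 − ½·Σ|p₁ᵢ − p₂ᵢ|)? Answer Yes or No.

Convert percentages to proportions (divide by 100).
Σ|p₁ᵢ − p₂ᵢ| = 0.52 + 0.08 + 0.11 + 0.35 + 0.07 + 0.03 + 0.00 + 0.08 = 1.24
D = 1 − ½ × 1.24 = 1 − 0.620 = 0.3800
D = 0.3800 < 0.7 → No.

No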